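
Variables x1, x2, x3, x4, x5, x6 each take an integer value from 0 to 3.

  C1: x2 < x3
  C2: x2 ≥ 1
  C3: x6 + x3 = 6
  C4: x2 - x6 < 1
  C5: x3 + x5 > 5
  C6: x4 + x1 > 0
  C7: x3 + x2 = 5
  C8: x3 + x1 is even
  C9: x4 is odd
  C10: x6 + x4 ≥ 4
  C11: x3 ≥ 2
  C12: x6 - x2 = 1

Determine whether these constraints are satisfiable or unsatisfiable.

Satisfiable

Try x1 = 1, x2 = 2, x3 = 3, x4 = 1, x5 = 3, x6 = 3.
Check constraint 3: x6 + x3 = 6; constraint 4: x2 - x6 = -1; constraint 5: x3 + x5 = 6. The remaining constraints are straightforward to verify.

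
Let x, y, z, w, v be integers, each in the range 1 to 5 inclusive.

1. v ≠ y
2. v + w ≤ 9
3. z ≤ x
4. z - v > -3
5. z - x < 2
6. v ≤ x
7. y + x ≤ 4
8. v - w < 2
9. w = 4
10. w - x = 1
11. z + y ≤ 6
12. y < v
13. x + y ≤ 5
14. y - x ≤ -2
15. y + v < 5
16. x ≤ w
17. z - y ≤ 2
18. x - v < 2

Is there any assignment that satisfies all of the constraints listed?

Satisfiable

Take x = 3, y = 1, z = 3, w = 4, v = 3. Then constraint 2: v + w = 7; constraint 4: z - v = 0, and every other listed constraint is also met.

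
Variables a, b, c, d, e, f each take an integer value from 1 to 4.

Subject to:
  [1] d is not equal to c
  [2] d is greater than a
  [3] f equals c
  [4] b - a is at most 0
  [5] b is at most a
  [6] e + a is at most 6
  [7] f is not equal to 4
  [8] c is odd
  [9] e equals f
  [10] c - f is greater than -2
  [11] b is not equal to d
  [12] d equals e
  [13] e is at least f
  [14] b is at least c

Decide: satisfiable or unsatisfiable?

From constraints 3, 9, and 12, d = e = f = c, so d = c. But constraint 1 says d ≠ c. Contradiction.

Unsatisfiable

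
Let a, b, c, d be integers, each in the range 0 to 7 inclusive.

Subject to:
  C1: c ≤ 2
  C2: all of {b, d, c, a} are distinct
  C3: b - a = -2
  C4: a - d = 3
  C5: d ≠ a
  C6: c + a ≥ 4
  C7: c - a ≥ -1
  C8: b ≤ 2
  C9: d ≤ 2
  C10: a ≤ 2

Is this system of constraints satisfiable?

Constraints 1, 8, 9, and 10 confine each of b, d, c, a to the 3 values {0, …, 2} (the domain already gives each ≥ 0).
Constraint 2 requires all 4 of them to be distinct, but only 3 values are available — impossible by the pigeonhole principle.

Unsatisfiable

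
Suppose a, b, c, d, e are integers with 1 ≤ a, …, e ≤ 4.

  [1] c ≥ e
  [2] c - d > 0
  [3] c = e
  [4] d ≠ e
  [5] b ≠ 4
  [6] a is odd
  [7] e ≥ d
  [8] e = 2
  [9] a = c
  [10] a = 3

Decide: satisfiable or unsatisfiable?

Constraint 10 fixes a = 3 and constraint 8 fixes e = 2. Constraints 3 and 9 give a = c = e, so a = e. But 3 ≠ 2 — contradiction.

Unsatisfiable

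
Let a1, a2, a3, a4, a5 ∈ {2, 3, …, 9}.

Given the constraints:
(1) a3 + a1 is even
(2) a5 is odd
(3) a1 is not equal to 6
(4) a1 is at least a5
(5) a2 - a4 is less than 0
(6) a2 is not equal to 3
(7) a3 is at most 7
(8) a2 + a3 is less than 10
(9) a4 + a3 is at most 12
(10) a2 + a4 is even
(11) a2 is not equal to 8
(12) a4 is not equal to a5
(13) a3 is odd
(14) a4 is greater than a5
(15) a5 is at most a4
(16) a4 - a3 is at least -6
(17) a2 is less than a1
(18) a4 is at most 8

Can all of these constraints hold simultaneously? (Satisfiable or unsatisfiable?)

Take a1 = 7, a2 = 2, a3 = 7, a4 = 4, a5 = 3. Then constraint 5: a2 - a4 = -2; constraint 8: a2 + a3 = 9; constraint 9: a4 + a3 = 11, and every other listed constraint is also met.

Satisfiable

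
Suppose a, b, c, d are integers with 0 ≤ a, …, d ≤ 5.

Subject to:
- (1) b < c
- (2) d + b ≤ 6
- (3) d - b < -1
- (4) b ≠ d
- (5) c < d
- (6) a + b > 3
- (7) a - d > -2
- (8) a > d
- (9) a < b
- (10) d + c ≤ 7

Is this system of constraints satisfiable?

Unsatisfiable

Constraints 1, 5, 8, and 9 give a < b, b < c, c < d, d < a. Chaining: a < b < c < d < a, which forces a < a — impossible.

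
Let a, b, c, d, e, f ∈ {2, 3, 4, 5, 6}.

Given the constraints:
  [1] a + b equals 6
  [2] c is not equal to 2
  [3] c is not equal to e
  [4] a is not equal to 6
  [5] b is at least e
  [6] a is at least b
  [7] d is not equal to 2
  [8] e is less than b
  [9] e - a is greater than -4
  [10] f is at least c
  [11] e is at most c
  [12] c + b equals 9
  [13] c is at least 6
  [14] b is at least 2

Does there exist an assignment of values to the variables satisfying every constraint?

One satisfying assignment is a = 3, b = 3, c = 6, d = 5, e = 2, f = 6.
For the less obvious constraints — constraint 1: a + b = 6; constraint 9: e - a = -1; constraint 12: c + b = 9 — and the others hold by inspection.

Satisfiable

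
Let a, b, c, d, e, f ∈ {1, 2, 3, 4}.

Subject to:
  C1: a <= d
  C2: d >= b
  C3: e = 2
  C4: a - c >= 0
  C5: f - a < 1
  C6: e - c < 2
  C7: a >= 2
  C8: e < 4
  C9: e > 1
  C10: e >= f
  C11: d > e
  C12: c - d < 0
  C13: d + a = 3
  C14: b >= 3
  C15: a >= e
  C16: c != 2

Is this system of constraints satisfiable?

Unsatisfiable

From constraints 2 and 14: d ≥ b ≥ 3. From constraint 7: a ≥ 2. Hence d + a ≥ 5. But constraint 13 requires d + a = 3, and 3 < 5. Contradiction.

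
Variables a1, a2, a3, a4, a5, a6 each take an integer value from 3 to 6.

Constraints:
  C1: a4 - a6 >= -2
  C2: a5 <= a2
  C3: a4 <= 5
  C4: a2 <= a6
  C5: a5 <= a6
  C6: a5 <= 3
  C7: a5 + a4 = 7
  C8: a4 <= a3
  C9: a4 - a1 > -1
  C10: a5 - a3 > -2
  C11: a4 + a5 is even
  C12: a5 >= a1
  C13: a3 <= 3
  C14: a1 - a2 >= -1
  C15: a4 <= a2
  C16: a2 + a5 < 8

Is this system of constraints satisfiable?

From constraint 6: a5 ≤ 3. From constraints 8 and 13: a4 ≤ a3 ≤ 3. Hence a5 + a4 ≤ 6. But constraint 7 requires a5 + a4 = 7, and 7 > 6. Contradiction.

Unsatisfiable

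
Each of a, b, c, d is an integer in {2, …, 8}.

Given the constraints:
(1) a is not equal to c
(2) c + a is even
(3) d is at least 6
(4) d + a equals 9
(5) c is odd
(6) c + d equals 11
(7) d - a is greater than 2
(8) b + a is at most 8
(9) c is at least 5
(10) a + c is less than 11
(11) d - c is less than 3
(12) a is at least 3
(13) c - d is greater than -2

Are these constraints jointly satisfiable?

Satisfiable

The assignment a = 3, b = 4, c = 5, d = 6 works:
  constraint 4 holds since d + a = 9.
  constraint 6 holds since c + d = 11.
The rest check out directly.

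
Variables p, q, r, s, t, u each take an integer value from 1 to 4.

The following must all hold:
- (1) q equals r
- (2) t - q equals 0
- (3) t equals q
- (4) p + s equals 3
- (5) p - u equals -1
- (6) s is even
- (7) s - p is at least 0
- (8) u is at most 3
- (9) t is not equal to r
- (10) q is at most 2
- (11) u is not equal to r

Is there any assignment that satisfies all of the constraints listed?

From constraints 1 and 3, t = q = r, so t = r. But constraint 9 says t ≠ r. Contradiction.

Unsatisfiable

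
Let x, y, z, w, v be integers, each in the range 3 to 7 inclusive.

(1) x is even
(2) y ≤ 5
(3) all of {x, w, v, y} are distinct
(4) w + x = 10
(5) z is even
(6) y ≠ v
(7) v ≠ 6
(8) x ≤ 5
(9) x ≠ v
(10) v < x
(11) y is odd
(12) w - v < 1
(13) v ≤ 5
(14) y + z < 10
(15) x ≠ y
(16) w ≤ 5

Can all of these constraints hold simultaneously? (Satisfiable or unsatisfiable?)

Constraints 2, 8, 13, and 16 confine each of x, w, v, y to the 3 values {3, …, 5} (the domain already gives each ≥ 3).
Constraint 3 requires all 4 of them to be distinct, but only 3 values are available — impossible by the pigeonhole principle.

Unsatisfiable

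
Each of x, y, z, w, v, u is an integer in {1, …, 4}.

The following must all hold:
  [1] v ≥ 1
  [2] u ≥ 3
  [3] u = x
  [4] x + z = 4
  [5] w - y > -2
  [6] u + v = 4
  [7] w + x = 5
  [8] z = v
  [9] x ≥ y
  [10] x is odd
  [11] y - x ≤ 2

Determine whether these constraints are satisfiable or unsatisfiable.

Satisfiable

Setting (x, y, z, w, v, u) = (3, 2, 1, 2, 1, 3) satisfies everything: constraint 4: x + z = 4; constraint 5: w - y = 0; constraint 6: u + v = 4, and the others follow.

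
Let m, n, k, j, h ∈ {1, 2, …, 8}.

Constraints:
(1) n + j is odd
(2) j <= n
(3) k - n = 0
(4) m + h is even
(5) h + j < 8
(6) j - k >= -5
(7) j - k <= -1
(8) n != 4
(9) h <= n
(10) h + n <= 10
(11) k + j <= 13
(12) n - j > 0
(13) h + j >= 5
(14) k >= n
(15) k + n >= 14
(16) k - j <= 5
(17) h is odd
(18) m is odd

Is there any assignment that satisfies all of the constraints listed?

Satisfiable

One satisfying assignment is m = 7, n = 8, k = 8, j = 5, h = 1.
For the less obvious constraints — constraint 3: k - n = 0; constraint 5: h + j = 6 — and the others hold by inspection.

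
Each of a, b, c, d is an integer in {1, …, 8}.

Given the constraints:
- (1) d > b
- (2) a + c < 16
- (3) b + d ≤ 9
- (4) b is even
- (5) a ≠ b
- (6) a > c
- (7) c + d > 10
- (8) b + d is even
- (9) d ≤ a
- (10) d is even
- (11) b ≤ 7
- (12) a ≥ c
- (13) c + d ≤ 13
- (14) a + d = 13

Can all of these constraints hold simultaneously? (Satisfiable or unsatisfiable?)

Satisfiable

Setting (a, b, c, d) = (7, 2, 6, 6) satisfies everything: constraint 2: a + c = 13; constraint 3: b + d = 8; constraint 7: c + d = 12, and the others follow.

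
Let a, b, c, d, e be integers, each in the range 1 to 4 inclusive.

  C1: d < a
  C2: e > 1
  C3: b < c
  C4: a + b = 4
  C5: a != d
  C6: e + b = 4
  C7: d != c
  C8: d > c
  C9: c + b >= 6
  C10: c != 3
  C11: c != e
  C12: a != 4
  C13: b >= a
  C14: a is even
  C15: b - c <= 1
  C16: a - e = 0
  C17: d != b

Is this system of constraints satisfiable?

Unsatisfiable

Constraints 1, 3, 8, and 13 give b < c, c < d, d < a, a ≤ b. Chaining: b < c < d < a ≤ b, which forces b < b — impossible.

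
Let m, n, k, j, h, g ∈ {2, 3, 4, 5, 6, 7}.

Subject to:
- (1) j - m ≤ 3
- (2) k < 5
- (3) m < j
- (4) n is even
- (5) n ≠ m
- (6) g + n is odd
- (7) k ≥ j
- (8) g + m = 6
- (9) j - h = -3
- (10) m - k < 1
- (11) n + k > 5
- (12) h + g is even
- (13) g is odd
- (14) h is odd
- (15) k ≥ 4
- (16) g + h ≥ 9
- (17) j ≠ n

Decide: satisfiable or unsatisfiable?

Setting (m, n, k, j, h, g) = (3, 2, 4, 4, 7, 3) satisfies everything: constraint 1: j - m = 1; constraint 8: g + m = 6; constraint 9: j - h = -3, and the others follow.

Satisfiable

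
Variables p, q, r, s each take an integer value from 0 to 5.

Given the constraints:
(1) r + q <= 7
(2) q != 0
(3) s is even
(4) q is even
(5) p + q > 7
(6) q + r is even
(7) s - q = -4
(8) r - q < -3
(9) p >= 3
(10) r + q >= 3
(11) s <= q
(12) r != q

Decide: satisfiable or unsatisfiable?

Satisfiable

Take p = 5, q = 4, r = 0, s = 0. Then constraint 1: r + q = 4; constraint 5: p + q = 9; constraint 7: s - q = -4, and every other listed constraint is also met.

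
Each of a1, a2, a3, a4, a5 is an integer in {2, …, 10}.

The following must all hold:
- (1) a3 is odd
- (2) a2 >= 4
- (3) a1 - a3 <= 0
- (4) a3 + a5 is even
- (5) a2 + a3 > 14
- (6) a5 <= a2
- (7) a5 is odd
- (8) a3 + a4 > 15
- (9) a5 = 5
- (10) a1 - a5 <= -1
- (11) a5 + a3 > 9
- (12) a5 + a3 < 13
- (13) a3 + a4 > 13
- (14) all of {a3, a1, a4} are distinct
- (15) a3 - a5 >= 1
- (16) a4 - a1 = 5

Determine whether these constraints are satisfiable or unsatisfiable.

Take a1 = 4, a2 = 9, a3 = 7, a4 = 9, a5 = 5. Then constraint 3: a1 - a3 = -3; constraint 5: a2 + a3 = 16; constraint 8: a3 + a4 = 16, and every other listed constraint is also met.

Satisfiable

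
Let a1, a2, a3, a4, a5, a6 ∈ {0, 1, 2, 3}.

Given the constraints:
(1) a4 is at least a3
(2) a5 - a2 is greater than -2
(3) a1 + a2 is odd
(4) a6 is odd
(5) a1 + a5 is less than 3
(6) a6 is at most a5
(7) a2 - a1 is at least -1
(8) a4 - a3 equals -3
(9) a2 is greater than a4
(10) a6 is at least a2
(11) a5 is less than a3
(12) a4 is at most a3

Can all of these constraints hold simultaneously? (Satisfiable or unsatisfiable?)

Constraints 1, 6, 9, 10, and 11 give a6 ≤ a5, a5 < a3, a3 ≤ a4, a4 < a2, a2 ≤ a6. Chaining: a6 ≤ a5 < a3 ≤ a4 < a2 ≤ a6, which forces a6 < a6 — impossible.

Unsatisfiable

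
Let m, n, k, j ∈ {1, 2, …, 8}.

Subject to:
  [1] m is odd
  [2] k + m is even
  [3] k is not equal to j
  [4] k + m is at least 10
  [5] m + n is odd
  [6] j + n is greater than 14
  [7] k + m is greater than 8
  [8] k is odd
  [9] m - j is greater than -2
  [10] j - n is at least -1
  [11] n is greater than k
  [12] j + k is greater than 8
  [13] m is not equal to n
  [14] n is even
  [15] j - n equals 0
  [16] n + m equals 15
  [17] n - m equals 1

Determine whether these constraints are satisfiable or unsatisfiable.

Setting (m, n, k, j) = (7, 8, 3, 8) satisfies everything: constraint 4: k + m = 10; constraint 6: j + n = 16; constraint 7: k + m = 10, and the others follow.

Satisfiable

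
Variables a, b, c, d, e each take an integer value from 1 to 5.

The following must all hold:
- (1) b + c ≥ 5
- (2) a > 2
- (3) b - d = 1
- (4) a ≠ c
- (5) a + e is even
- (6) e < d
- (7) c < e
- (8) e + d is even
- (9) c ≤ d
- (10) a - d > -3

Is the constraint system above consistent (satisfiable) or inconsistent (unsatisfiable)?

One satisfying assignment is a = 4, b = 5, c = 1, d = 4, e = 2.
For the less obvious constraints — constraint 1: b + c = 6; constraint 3: b - d = 1 — and the others hold by inspection.

Satisfiable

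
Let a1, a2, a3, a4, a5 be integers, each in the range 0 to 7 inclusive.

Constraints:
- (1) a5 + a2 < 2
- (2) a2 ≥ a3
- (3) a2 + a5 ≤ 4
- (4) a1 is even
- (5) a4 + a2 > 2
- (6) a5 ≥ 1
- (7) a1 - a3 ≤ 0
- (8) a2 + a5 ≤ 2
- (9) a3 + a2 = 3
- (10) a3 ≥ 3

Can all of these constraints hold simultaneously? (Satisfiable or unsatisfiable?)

From constraints 2 and 10: a2 ≥ a3 ≥ 3. From constraint 6: a5 ≥ 1. Hence a2 + a5 ≥ 4. But constraint 8 requires a2 + a5 ≤ 2, and 2 < 4. Contradiction.

Unsatisfiable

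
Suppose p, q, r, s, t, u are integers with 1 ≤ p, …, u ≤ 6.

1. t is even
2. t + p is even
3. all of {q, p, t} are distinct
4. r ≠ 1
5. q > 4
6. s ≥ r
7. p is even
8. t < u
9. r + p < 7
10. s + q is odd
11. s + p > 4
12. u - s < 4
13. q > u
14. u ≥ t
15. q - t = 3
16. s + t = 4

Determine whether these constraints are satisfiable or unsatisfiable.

Satisfiable

Setting (p, q, r, s, t, u) = (4, 5, 2, 2, 2, 3) satisfies everything: constraint 9: r + p = 6; constraint 11: s + p = 6, and the others follow.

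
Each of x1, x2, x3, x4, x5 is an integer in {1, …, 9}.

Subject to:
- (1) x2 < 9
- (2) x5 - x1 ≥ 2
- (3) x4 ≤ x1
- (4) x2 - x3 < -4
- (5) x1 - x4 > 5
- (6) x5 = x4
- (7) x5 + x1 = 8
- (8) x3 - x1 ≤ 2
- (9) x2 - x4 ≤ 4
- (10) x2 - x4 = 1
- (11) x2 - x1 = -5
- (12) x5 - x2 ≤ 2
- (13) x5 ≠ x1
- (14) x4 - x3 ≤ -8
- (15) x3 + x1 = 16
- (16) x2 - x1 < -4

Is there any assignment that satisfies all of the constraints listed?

Unsatisfiable

Constraints 2, 8, 9, 12, and 14 give x4 − x2 ≥ -4, x2 − x5 ≥ -2, x5 − x1 ≥ 2, x1 − x3 ≥ -2, x3 − x4 ≥ 8.
Adding all 5 inequalities: the left sides telescope to 0, and the right sides sum to (-4) + (-2) + 2 + (-2) + 8 = 2. So 0 ≥ 2, which is false.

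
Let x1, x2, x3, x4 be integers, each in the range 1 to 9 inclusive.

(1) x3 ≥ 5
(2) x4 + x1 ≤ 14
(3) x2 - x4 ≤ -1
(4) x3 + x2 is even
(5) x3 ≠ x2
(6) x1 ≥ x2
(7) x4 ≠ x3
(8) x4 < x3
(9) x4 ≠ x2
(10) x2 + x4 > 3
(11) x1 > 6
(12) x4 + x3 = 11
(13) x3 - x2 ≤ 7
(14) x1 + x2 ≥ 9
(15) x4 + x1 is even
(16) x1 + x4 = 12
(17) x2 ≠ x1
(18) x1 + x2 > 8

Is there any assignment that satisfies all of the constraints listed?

One satisfying assignment is x1 = 9, x2 = 2, x3 = 8, x4 = 3.
For the less obvious constraints — constraint 2: x4 + x1 = 12; constraint 3: x2 - x4 = -1; constraint 10: x2 + x4 = 5 — and the others hold by inspection.

Satisfiable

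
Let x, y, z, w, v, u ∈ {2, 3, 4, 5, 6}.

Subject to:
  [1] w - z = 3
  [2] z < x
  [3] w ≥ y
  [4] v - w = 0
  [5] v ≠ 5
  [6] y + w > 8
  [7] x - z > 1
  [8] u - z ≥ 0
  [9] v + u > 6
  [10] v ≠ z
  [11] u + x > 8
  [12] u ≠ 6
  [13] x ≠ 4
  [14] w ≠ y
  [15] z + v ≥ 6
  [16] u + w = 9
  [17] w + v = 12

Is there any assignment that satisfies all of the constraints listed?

One satisfying assignment is x = 6, y = 4, z = 3, w = 6, v = 6, u = 3.
For the less obvious constraints — constraint 1: w - z = 3; constraint 4: v - w = 0 — and the others hold by inspection.

Satisfiable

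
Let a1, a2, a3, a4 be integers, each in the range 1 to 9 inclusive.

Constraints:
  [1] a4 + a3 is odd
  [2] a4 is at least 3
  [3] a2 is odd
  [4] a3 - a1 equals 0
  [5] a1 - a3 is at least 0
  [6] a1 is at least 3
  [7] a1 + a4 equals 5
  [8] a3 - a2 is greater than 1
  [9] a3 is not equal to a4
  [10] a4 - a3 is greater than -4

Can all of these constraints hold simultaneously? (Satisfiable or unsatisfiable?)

From constraint 6: a1 ≥ 3. From constraint 2: a4 ≥ 3. Hence a1 + a4 ≥ 6. But constraint 7 requires a1 + a4 = 5, and 5 < 6. Contradiction.

Unsatisfiable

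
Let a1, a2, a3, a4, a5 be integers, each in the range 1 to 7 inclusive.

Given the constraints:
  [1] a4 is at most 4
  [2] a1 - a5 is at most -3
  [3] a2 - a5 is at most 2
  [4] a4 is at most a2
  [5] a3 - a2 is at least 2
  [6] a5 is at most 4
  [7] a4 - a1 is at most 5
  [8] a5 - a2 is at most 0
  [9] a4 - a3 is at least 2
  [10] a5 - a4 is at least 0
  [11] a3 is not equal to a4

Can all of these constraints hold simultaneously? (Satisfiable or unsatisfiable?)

Unsatisfiable

Constraints 2, 5, 7, 8, and 9 give a5 − a1 ≥ 3, a1 − a4 ≥ -5, a4 − a3 ≥ 2, a3 − a2 ≥ 2, a2 − a5 ≥ 0.
Adding all 5 inequalities: the left sides telescope to 0, and the right sides sum to 3 + (-5) + 2 + 2 + 0 = 2. So 0 ≥ 2, which is false.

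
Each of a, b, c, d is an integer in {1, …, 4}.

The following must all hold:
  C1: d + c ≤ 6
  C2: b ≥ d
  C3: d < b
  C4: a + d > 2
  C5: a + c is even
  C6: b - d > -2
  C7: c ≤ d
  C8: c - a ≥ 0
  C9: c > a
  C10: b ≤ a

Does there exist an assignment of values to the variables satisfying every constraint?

Constraints 3, 7, 9, and 10 give d < b, b ≤ a, a < c, c ≤ d. Chaining: d < b ≤ a < c ≤ d, which forces d < d — impossible.

Unsatisfiable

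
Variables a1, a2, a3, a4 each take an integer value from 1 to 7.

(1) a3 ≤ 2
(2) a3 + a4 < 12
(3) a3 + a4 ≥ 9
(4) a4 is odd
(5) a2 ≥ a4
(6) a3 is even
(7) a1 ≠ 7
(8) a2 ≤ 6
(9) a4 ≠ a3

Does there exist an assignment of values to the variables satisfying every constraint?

Unsatisfiable

From constraint 1: a3 ≤ 2. From constraints 5 and 8: a4 ≤ a2 ≤ 6. Hence a3 + a4 ≤ 8. But constraint 3 requires a3 + a4 ≥ 9, and 9 > 8. Contradiction.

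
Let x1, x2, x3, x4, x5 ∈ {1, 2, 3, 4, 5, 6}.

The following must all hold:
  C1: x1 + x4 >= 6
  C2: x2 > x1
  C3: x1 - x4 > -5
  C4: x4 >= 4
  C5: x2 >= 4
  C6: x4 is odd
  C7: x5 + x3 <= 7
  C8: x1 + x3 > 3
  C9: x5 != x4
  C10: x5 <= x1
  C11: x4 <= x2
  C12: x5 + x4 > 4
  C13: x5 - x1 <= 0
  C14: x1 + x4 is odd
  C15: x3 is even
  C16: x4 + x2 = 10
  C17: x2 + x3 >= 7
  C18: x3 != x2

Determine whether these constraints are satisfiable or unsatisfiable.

Satisfiable

The assignment x1 = 2, x2 = 5, x3 = 2, x4 = 5, x5 = 2 works:
  constraint 1 holds since x1 + x4 = 7.
  constraint 3 holds since x1 - x4 = -3.
The rest check out directly.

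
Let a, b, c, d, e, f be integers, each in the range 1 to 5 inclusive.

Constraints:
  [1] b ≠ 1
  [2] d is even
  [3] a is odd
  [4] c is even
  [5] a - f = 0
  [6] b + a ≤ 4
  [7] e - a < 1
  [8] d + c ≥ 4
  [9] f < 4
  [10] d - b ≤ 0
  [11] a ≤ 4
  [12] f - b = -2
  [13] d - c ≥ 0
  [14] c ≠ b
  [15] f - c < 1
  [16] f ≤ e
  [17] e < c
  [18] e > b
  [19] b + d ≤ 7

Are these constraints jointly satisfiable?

Unsatisfiable

Constraints 10, 13, 17, and 18 give c ≤ d, d ≤ b, b < e, e < c. Chaining: c ≤ d ≤ b < e < c, which forces c < c — impossible.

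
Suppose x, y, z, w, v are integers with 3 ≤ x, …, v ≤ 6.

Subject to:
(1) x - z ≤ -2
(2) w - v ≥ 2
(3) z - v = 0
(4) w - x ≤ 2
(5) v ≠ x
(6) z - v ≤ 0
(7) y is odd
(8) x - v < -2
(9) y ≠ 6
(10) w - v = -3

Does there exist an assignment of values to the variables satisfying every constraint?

Constraints 1, 2, 4, and 6 give z − x ≥ 2, x − w ≥ -2, w − v ≥ 2, v − z ≥ 0.
Adding all 4 inequalities: the left sides telescope to 0, and the right sides sum to 2 + (-2) + 2 + 0 = 2. So 0 ≥ 2, which is false.

Unsatisfiable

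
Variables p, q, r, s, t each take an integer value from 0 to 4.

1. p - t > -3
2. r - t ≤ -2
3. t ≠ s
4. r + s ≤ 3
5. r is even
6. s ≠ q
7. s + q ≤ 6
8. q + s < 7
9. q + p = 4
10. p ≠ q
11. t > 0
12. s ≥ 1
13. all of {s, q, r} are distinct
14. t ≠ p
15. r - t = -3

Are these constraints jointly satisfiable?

The assignment p = 1, q = 3, r = 0, s = 2, t = 3 works:
  constraint 1 holds since p - t = -2.
  constraint 2 holds since r - t = -3.
The rest check out directly.

Satisfiable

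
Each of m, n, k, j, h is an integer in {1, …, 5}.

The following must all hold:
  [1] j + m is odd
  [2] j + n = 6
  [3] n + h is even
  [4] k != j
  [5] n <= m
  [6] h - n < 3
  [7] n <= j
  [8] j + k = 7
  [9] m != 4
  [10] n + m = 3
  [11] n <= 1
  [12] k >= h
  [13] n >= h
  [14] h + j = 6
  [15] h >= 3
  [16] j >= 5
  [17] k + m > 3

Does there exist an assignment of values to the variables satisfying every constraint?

From constraint 16: j ≥ 5. From constraints 13 and 15: n ≥ h ≥ 3. Hence j + n ≥ 8. But constraint 2 requires j + n = 6, and 6 < 8. Contradiction.

Unsatisfiable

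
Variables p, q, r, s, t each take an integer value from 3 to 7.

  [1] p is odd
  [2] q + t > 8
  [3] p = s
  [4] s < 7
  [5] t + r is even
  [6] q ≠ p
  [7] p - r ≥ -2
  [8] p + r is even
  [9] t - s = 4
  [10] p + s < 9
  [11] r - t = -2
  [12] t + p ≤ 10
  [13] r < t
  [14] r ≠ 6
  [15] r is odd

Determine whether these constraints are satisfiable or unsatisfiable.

Satisfiable

Try p = 3, q = 4, r = 5, s = 3, t = 7.
Check constraint 2: q + t = 11; constraint 7: p - r = -2; constraint 9: t - s = 4. The remaining constraints are straightforward to verify.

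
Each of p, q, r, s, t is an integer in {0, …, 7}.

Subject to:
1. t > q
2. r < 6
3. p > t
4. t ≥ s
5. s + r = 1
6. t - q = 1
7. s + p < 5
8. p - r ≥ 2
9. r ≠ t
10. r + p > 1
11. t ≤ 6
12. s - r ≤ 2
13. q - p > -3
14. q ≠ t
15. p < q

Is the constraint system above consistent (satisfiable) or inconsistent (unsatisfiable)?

Constraints 1, 3, and 15 give q < t, t < p, p < q. Chaining: q < t < p < q, which forces q < q — impossible.

Unsatisfiable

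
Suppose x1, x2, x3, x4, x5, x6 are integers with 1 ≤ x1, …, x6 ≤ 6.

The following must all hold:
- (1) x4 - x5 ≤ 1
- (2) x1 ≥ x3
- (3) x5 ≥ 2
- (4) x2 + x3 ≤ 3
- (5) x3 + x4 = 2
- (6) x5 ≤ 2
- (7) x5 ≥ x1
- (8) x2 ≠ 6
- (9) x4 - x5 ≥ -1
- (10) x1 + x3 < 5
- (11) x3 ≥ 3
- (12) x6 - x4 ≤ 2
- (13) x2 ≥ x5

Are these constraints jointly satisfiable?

Unsatisfiable

From constraints 3 and 13: x2 ≥ x5 ≥ 2. From constraint 11: x3 ≥ 3. Hence x2 + x3 ≥ 5. But constraint 4 requires x2 + x3 ≤ 3, and 3 < 5. Contradiction.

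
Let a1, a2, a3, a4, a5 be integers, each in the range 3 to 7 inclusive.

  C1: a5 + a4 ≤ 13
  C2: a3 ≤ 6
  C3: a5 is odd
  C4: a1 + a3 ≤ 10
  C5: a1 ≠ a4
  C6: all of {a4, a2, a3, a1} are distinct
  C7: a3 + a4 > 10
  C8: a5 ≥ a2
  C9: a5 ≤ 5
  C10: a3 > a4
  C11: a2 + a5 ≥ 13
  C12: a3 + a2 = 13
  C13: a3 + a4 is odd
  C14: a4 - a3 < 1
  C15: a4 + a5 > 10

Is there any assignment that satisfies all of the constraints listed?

Unsatisfiable

From constraint 2: a3 ≤ 6. From constraints 8 and 9: a2 ≤ a5 ≤ 5. Hence a3 + a2 ≤ 11. But constraint 12 requires a3 + a2 = 13, and 13 > 11. Contradiction.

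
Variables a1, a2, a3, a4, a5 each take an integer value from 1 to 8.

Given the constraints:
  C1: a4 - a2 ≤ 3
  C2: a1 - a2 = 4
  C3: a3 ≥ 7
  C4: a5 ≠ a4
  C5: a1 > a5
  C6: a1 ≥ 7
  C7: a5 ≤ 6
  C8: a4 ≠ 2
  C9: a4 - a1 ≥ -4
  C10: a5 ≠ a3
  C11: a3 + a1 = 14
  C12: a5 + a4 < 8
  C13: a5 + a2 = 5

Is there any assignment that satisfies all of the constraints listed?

The assignment a1 = 7, a2 = 3, a3 = 7, a4 = 4, a5 = 2 works:
  constraint 1 holds since a4 - a2 = 1.
  constraint 2 holds since a1 - a2 = 4.
The rest check out directly.

Satisfiable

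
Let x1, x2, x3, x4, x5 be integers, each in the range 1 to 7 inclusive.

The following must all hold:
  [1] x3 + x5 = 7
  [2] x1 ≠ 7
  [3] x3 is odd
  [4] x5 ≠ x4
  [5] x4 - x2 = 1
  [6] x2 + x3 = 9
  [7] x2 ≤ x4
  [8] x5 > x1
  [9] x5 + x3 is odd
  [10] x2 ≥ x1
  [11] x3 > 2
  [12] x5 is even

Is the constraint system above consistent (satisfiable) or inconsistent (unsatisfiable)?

Satisfiable

Setting (x1, x2, x3, x4, x5) = (3, 6, 3, 7, 4) satisfies everything: constraint 1: x3 + x5 = 7; constraint 5: x4 - x2 = 1, and the others follow.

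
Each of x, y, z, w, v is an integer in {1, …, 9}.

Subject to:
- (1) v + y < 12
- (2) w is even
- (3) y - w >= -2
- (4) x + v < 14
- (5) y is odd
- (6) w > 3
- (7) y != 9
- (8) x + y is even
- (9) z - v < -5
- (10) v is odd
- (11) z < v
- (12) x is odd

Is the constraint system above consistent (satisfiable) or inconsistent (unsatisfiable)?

Satisfiable

Try x = 5, y = 3, z = 1, w = 4, v = 7.
Check constraint 1: v + y = 10; constraint 3: y - w = -1; constraint 4: x + v = 12. The remaining constraints are straightforward to verify.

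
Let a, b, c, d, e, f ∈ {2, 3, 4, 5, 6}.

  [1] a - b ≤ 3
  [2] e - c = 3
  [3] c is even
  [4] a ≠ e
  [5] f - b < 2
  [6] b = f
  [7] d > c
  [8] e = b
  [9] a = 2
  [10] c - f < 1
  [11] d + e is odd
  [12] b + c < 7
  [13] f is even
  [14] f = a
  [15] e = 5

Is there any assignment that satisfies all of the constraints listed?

Constraint 15 fixes e = 5 and constraint 9 fixes a = 2. Constraints 6, 8, and 14 give e = b = f = a, so e = a. But 5 ≠ 2 — contradiction.

Unsatisfiable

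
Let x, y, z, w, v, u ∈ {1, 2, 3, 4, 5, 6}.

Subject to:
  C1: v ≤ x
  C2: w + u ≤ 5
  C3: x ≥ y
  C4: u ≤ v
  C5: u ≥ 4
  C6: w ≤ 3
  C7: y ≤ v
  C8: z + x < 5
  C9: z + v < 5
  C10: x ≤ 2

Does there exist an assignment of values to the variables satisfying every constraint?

From constraints 4 and 5: v ≥ u and u ≥ 4, so v ≥ 4. From constraints 1 and 10: v ≤ x and x ≤ 2, so v ≤ 2. But 2 < 4, so no value of v works.

Unsatisfiable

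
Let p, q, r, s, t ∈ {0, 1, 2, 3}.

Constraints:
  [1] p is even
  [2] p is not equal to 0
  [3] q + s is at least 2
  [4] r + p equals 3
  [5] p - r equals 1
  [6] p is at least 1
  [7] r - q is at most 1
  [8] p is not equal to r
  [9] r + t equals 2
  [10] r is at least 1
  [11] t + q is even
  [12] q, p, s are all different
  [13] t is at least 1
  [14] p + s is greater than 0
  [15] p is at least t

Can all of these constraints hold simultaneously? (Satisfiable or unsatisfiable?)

Satisfiable

Setting (p, q, r, s, t) = (2, 3, 1, 1, 1) satisfies everything: constraint 3: q + s = 4; constraint 4: r + p = 3, and the others follow.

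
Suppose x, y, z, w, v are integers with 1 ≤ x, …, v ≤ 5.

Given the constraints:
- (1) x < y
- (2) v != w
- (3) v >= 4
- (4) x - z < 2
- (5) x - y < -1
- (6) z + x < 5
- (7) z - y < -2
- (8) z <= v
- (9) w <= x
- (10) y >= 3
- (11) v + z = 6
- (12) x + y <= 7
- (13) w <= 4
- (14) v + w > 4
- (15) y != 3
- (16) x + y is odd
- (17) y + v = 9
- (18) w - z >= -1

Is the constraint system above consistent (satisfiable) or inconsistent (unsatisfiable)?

Try x = 1, y = 4, z = 1, w = 1, v = 5.
Check constraint 4: x - z = 0; constraint 5: x - y = -3. The remaining constraints are straightforward to verify.

Satisfiable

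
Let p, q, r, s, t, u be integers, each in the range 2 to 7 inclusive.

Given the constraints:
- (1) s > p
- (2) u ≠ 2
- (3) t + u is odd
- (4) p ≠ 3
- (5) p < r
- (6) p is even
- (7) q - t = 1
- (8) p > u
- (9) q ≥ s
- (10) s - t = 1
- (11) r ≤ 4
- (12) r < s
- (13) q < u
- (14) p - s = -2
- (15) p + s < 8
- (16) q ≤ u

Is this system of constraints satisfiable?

Constraints 5, 8, 9, 12, and 13 give u < p, p < r, r < s, s ≤ q, q < u. Chaining: u < p < r < s ≤ q < u, which forces u < u — impossible.

Unsatisfiable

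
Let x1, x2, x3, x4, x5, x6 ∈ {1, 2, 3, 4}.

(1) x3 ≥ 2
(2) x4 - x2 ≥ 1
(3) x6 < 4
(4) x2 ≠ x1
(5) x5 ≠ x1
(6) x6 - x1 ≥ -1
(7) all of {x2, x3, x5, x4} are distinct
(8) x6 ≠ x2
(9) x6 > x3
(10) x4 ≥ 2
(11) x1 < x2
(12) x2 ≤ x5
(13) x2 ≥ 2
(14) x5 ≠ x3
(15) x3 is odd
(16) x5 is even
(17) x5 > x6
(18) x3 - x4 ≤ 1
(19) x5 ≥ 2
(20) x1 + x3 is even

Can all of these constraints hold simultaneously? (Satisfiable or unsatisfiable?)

Constraints 1, 10, 13, and 19 confine each of x2, x3, x5, x4 to the 3 values {2, …, 4} (the domain already gives each ≤ 4).
Constraint 7 requires all 4 of them to be distinct, but only 3 values are available — impossible by the pigeonhole principle.

Unsatisfiable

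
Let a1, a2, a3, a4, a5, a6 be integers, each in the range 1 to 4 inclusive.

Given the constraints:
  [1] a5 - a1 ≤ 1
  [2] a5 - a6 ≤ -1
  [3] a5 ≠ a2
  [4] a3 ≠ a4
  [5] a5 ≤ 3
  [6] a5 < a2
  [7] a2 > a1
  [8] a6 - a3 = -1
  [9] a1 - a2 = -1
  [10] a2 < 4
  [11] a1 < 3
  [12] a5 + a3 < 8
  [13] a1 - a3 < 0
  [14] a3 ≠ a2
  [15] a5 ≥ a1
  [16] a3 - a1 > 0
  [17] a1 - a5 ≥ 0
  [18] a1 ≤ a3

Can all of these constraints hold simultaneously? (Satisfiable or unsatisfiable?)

Satisfiable

Setting (a1, a2, a3, a4, a5, a6) = (2, 3, 4, 3, 2, 3) satisfies everything: constraint 1: a5 - a1 = 0; constraint 2: a5 - a6 = -1, and the others follow.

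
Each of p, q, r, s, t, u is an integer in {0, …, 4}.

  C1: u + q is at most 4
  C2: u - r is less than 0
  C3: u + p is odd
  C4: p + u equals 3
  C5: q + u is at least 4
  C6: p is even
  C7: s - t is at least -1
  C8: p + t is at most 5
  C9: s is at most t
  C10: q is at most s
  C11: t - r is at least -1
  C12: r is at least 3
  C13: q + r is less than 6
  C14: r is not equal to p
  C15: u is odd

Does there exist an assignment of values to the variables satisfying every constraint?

Satisfiable

Try p = 0, q = 1, r = 4, s = 3, t = 3, u = 3.
Check constraint 1: u + q = 4; constraint 2: u - r = -1; constraint 4: p + u = 3. The remaining constraints are straightforward to verify.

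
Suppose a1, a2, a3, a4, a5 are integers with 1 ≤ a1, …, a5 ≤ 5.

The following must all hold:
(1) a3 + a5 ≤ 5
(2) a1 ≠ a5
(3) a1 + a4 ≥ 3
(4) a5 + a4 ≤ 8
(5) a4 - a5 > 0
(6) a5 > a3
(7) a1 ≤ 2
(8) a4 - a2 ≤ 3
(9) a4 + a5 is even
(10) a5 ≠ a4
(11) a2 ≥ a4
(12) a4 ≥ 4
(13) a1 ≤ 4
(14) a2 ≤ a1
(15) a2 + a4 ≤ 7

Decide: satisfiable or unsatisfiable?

From constraints 11 and 12: a2 ≥ a4 and a4 ≥ 4, so a2 ≥ 4. From constraints 7 and 14: a2 ≤ a1 and a1 ≤ 2, so a2 ≤ 2. But 2 < 4, so no value of a2 works.

Unsatisfiable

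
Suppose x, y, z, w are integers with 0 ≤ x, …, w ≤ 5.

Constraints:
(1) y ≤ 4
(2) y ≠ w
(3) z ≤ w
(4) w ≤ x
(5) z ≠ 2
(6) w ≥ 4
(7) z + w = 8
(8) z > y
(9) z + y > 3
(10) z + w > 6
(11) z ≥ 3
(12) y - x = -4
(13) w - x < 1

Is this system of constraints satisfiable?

Try x = 5, y = 1, z = 4, w = 4.
Check constraint 7: z + w = 8; constraint 9: z + y = 5. The remaining constraints are straightforward to verify.

Satisfiable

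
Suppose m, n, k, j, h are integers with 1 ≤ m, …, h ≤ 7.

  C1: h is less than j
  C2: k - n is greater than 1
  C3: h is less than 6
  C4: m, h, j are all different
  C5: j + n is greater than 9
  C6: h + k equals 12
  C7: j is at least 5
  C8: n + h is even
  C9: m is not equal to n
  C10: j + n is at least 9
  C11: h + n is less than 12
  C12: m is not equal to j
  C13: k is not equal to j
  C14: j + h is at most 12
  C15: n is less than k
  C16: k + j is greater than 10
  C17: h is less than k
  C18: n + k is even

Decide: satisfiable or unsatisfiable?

Satisfiable

Setting (m, n, k, j, h) = (2, 5, 7, 6, 5) satisfies everything: constraint 2: k - n = 2; constraint 5: j + n = 11; constraint 6: h + k = 12, and the others follow.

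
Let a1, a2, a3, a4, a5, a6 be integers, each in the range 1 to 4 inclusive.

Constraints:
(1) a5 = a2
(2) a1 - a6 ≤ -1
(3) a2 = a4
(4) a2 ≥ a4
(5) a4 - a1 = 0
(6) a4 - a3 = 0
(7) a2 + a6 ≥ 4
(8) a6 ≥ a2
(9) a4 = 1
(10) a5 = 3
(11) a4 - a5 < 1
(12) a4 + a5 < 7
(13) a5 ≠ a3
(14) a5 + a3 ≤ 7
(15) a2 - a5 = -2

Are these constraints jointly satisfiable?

Constraint 10 fixes a5 = 3 and constraint 9 fixes a4 = 1. Constraints 1 and 3 give a5 = a2 = a4, so a5 = a4. But 3 ≠ 1 — contradiction.

Unsatisfiable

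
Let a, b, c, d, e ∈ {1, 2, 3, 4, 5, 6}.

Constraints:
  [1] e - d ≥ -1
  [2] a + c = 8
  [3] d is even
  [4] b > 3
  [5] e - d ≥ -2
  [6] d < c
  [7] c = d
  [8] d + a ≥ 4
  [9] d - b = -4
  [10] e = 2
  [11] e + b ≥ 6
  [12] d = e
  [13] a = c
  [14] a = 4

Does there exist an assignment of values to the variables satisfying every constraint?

Constraint 14 fixes a = 4 and constraint 10 fixes e = 2. Constraints 7, 12, and 13 give a = c = d = e, so a = e. But 4 ≠ 2 — contradiction.

Unsatisfiable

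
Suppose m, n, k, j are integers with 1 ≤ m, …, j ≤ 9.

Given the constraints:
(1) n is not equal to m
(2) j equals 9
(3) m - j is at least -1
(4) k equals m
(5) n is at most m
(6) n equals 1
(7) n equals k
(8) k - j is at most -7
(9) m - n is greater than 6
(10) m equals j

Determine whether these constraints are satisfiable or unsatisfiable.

Constraint 6 fixes n = 1 and constraint 2 fixes j = 9. Constraints 4, 7, and 10 give n = k = m = j, so n = j. But 1 ≠ 9 — contradiction.

Unsatisfiable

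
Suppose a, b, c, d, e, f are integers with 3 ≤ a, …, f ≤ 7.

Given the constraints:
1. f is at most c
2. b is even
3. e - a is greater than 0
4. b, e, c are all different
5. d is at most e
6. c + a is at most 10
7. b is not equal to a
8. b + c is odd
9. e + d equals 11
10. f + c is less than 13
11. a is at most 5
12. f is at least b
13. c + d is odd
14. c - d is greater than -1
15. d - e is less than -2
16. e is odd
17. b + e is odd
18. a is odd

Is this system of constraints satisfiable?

Satisfiable

The assignment a = 5, b = 4, c = 5, d = 4, e = 7, f = 5 works:
  constraint 3 holds since e - a = 2.
  constraint 6 holds since c + a = 10.
The rest check out directly.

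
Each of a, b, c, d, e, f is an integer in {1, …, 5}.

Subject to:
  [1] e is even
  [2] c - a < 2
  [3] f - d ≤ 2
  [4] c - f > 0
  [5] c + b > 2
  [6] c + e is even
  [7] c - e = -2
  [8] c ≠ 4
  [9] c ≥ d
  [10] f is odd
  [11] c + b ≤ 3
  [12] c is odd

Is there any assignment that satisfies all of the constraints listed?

Constraint 12 makes c odd and constraint 1 makes e even, so c + e must be odd. Constraint 6 says c + e is even — contradiction.

Unsatisfiable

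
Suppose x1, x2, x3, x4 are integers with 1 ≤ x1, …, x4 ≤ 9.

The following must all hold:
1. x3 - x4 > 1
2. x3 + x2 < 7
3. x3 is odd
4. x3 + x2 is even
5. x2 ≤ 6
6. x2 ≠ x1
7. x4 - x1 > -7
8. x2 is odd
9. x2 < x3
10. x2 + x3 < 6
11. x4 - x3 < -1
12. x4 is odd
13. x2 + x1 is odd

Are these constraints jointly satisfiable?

One satisfying assignment is x1 = 6, x2 = 1, x3 = 3, x4 = 1.
For the less obvious constraints — constraint 1: x3 - x4 = 2; constraint 2: x3 + x2 = 4 — and the others hold by inspection.

Satisfiable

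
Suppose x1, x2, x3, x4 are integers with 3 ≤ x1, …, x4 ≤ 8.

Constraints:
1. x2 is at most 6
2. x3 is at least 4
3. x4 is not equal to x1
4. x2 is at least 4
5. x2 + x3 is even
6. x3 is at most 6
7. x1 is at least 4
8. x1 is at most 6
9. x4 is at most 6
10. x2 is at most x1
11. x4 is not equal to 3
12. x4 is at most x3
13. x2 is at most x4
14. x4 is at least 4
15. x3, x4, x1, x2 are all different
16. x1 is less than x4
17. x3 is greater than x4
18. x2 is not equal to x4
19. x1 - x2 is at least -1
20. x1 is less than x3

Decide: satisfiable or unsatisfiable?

Unsatisfiable

Constraints 1, 2, 4, 6, 7, 8, 9, and 14 confine each of x3, x4, x1, x2 to the 3 values {4, …, 6}.
Constraint 15 requires all 4 of them to be distinct, but only 3 values are available — impossible by the pigeonhole principle.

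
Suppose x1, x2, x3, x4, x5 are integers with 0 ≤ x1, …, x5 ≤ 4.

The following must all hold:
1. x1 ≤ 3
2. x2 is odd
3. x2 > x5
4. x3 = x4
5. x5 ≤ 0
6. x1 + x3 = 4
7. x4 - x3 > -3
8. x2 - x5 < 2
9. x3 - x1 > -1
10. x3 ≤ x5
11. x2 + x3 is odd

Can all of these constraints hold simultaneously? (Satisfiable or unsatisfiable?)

From constraint 1: x1 ≤ 3. From constraints 5 and 10: x3 ≤ x5 ≤ 0. Hence x1 + x3 ≤ 3. But constraint 6 requires x1 + x3 = 4, and 4 > 3. Contradiction.

Unsatisfiable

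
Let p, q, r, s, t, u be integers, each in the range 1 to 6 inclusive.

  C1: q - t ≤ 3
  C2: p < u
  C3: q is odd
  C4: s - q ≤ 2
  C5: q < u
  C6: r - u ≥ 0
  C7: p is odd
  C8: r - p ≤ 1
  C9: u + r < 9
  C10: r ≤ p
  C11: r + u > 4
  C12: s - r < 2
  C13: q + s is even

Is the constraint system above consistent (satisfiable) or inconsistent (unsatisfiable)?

Constraints 2, 6, and 10 give r ≤ p, p < u, u ≤ r. Chaining: r ≤ p < u ≤ r, which forces r < r — impossible.

Unsatisfiable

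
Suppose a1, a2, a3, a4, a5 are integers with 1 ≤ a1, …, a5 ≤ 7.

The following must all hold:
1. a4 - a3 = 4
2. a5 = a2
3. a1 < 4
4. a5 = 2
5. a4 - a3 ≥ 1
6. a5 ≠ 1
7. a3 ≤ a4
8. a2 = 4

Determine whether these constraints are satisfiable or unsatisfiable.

Constraint 4 fixes a5 = 2 and constraint 8 fixes a2 = 4, but constraint 2 requires a5 = a2. Since 2 ≠ 4, contradiction.

Unsatisfiable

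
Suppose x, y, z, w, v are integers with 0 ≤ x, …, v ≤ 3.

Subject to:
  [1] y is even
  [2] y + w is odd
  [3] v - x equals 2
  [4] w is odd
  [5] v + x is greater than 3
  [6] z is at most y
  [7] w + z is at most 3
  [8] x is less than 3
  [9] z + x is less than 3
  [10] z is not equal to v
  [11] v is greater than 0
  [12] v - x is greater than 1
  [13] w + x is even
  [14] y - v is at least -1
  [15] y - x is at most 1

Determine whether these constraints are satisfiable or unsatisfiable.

The assignment x = 1, y = 2, z = 1, w = 1, v = 3 works:
  constraint 3 holds since v - x = 2.
  constraint 5 holds since v + x = 4.
The rest check out directly.

Satisfiable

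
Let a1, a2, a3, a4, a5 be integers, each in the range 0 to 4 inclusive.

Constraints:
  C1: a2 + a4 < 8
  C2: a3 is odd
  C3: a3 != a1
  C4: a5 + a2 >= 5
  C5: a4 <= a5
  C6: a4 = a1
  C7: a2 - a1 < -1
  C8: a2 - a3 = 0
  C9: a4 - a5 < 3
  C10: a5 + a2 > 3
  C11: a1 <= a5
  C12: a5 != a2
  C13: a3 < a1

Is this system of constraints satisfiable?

Satisfiable

The assignment a1 = 4, a2 = 1, a3 = 1, a4 = 4, a5 = 4 works:
  constraint 1 holds since a2 + a4 = 5.
  constraint 4 holds since a5 + a2 = 5.
  constraint 7 holds since a2 - a1 = -3.
The rest check out directly.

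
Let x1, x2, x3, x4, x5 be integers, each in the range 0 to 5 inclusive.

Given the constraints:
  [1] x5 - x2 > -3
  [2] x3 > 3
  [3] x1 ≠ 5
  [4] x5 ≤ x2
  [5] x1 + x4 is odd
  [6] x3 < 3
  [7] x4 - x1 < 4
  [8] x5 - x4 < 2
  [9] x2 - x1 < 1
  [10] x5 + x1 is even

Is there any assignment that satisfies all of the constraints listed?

From constraint 2: x3 ≥ 4. From constraint 6: x3 ≤ 2. But 2 < 4, so no value of x3 works.

Unsatisfiable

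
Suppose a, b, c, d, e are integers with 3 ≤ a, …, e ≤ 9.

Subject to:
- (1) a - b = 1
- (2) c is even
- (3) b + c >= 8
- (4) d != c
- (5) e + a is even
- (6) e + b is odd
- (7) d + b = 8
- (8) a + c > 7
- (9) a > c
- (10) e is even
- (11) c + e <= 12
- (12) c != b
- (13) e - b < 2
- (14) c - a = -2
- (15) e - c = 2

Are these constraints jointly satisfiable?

Setting (a, b, c, d, e) = (6, 5, 4, 3, 6) satisfies everything: constraint 1: a - b = 1; constraint 3: b + c = 9; constraint 7: d + b = 8, and the others follow.

Satisfiable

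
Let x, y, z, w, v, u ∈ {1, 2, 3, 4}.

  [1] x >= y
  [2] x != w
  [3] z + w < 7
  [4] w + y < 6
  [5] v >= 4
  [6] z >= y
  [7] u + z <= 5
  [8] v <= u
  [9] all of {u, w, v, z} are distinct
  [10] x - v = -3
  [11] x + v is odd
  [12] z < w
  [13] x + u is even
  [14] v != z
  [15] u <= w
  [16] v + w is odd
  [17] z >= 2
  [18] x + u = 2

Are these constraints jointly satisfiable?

Unsatisfiable

From constraints 5 and 8: u ≥ v ≥ 4. From constraint 17: z ≥ 2. Hence u + z ≥ 6. But constraint 7 requires u + z ≤ 5, and 5 < 6. Contradiction.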